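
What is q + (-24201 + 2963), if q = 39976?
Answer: 18738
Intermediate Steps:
q + (-24201 + 2963) = 39976 + (-24201 + 2963) = 39976 - 21238 = 18738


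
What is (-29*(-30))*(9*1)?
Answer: 7830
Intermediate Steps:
(-29*(-30))*(9*1) = 870*9 = 7830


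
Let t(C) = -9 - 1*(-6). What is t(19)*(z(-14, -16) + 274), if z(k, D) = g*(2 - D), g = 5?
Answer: -1092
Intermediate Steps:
t(C) = -3 (t(C) = -9 + 6 = -3)
z(k, D) = 10 - 5*D (z(k, D) = 5*(2 - D) = 10 - 5*D)
t(19)*(z(-14, -16) + 274) = -3*((10 - 5*(-16)) + 274) = -3*((10 + 80) + 274) = -3*(90 + 274) = -3*364 = -1092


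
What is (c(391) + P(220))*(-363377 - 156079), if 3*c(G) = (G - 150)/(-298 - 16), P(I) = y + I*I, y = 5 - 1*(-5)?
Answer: -3948036933904/157 ≈ -2.5147e+10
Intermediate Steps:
y = 10 (y = 5 + 5 = 10)
P(I) = 10 + I² (P(I) = 10 + I*I = 10 + I²)
c(G) = 25/157 - G/942 (c(G) = ((G - 150)/(-298 - 16))/3 = ((-150 + G)/(-314))/3 = ((-150 + G)*(-1/314))/3 = (75/157 - G/314)/3 = 25/157 - G/942)
(c(391) + P(220))*(-363377 - 156079) = ((25/157 - 1/942*391) + (10 + 220²))*(-363377 - 156079) = ((25/157 - 391/942) + (10 + 48400))*(-519456) = (-241/942 + 48410)*(-519456) = (45601979/942)*(-519456) = -3948036933904/157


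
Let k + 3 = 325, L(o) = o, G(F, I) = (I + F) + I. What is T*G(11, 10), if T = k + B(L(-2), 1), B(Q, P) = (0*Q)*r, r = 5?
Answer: 9982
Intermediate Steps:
G(F, I) = F + 2*I (G(F, I) = (F + I) + I = F + 2*I)
B(Q, P) = 0 (B(Q, P) = (0*Q)*5 = 0*5 = 0)
k = 322 (k = -3 + 325 = 322)
T = 322 (T = 322 + 0 = 322)
T*G(11, 10) = 322*(11 + 2*10) = 322*(11 + 20) = 322*31 = 9982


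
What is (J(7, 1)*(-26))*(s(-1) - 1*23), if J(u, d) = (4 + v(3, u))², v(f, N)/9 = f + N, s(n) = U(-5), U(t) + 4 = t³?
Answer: 34919872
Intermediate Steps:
U(t) = -4 + t³
s(n) = -129 (s(n) = -4 + (-5)³ = -4 - 125 = -129)
v(f, N) = 9*N + 9*f (v(f, N) = 9*(f + N) = 9*(N + f) = 9*N + 9*f)
J(u, d) = (31 + 9*u)² (J(u, d) = (4 + (9*u + 9*3))² = (4 + (9*u + 27))² = (4 + (27 + 9*u))² = (31 + 9*u)²)
(J(7, 1)*(-26))*(s(-1) - 1*23) = ((31 + 9*7)²*(-26))*(-129 - 1*23) = ((31 + 63)²*(-26))*(-129 - 23) = (94²*(-26))*(-152) = (8836*(-26))*(-152) = -229736*(-152) = 34919872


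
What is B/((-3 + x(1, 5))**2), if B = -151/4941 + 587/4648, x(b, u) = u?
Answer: 2198519/91863072 ≈ 0.023933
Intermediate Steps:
B = 2198519/22965768 (B = -151*1/4941 + 587*(1/4648) = -151/4941 + 587/4648 = 2198519/22965768 ≈ 0.095730)
B/((-3 + x(1, 5))**2) = 2198519/(22965768*((-3 + 5)**2)) = 2198519/(22965768*(2**2)) = (2198519/22965768)/4 = (2198519/22965768)*(1/4) = 2198519/91863072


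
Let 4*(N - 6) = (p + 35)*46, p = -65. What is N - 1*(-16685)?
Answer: 16346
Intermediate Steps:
N = -339 (N = 6 + ((-65 + 35)*46)/4 = 6 + (-30*46)/4 = 6 + (¼)*(-1380) = 6 - 345 = -339)
N - 1*(-16685) = -339 - 1*(-16685) = -339 + 16685 = 16346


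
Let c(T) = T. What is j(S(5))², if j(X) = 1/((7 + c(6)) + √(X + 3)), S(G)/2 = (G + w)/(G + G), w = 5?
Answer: (13 + √5)⁻² ≈ 0.0043078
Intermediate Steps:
S(G) = (5 + G)/G (S(G) = 2*((G + 5)/(G + G)) = 2*((5 + G)/((2*G))) = 2*((5 + G)*(1/(2*G))) = 2*((5 + G)/(2*G)) = (5 + G)/G)
j(X) = 1/(13 + √(3 + X)) (j(X) = 1/((7 + 6) + √(X + 3)) = 1/(13 + √(3 + X)))
j(S(5))² = (1/(13 + √(3 + (5 + 5)/5)))² = (1/(13 + √(3 + (⅕)*10)))² = (1/(13 + √(3 + 2)))² = (1/(13 + √5))² = (13 + √5)⁻²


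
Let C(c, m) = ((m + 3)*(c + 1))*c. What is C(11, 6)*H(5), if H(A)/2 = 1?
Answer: 2376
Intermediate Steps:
H(A) = 2 (H(A) = 2*1 = 2)
C(c, m) = c*(1 + c)*(3 + m) (C(c, m) = ((3 + m)*(1 + c))*c = ((1 + c)*(3 + m))*c = c*(1 + c)*(3 + m))
C(11, 6)*H(5) = (11*(3 + 6 + 3*11 + 11*6))*2 = (11*(3 + 6 + 33 + 66))*2 = (11*108)*2 = 1188*2 = 2376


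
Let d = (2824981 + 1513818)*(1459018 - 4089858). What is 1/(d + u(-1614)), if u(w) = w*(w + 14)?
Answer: -1/11414683378760 ≈ -8.7606e-14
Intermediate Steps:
u(w) = w*(14 + w)
d = -11414685961160 (d = 4338799*(-2630840) = -11414685961160)
1/(d + u(-1614)) = 1/(-11414685961160 - 1614*(14 - 1614)) = 1/(-11414685961160 - 1614*(-1600)) = 1/(-11414685961160 + 2582400) = 1/(-11414683378760) = -1/11414683378760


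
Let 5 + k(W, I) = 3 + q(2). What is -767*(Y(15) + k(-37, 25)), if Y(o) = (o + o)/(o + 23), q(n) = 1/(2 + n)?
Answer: 55991/76 ≈ 736.72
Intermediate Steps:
k(W, I) = -7/4 (k(W, I) = -5 + (3 + 1/(2 + 2)) = -5 + (3 + 1/4) = -5 + 13/4 = -7/4)
Y(o) = 2*o/(23 + o) (Y(o) = (2*o)/(23 + o) = 2*o/(23 + o))
-767*(Y(15) + k(-37, 25)) = -767*(2*15/(23 + 15) - 7/4) = -767*(2*15/38 - 7/4) = -767*(2*15*(1/38) - 7/4) = -767*(15/19 - 7/4) = -767*(-73/76) = 55991/76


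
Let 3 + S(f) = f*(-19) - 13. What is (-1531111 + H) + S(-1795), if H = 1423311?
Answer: -73711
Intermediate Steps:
S(f) = -16 - 19*f (S(f) = -3 + (f*(-19) - 13) = -3 + (-19*f - 13) = -3 + (-13 - 19*f) = -16 - 19*f)
(-1531111 + H) + S(-1795) = (-1531111 + 1423311) + (-16 - 19*(-1795)) = -107800 + (-16 + 34105) = -107800 + 34089 = -73711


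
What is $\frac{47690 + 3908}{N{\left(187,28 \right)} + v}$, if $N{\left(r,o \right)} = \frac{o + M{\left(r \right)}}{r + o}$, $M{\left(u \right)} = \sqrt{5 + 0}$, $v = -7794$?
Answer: $- \frac{18589295564740}{2807910165119} - \frac{11093570 \sqrt{5}}{2807910165119} \approx -6.6203$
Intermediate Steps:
$M{\left(u \right)} = \sqrt{5}$
$N{\left(r,o \right)} = \frac{o + \sqrt{5}}{o + r}$ ($N{\left(r,o \right)} = \frac{o + \sqrt{5}}{r + o} = \frac{o + \sqrt{5}}{o + r}$)
$\frac{47690 + 3908}{N{\left(187,28 \right)} + v} = \frac{47690 + 3908}{\frac{28 + \sqrt{5}}{28 + 187} - 7794} = \frac{51598}{\frac{28 + \sqrt{5}}{215} - 7794} = \frac{51598}{\left(\frac{28}{215} + \frac{\sqrt{5}}{215}\right) - 7794} = \frac{51598}{- \frac{1675682}{215} + \frac{\sqrt{5}}{215}}$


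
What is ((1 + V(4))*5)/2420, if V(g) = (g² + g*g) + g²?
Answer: 49/484 ≈ 0.10124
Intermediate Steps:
V(g) = 3*g² (V(g) = (g² + g²) + g² = 2*g² + g² = 3*g²)
((1 + V(4))*5)/2420 = ((1 + 3*4²)*5)/2420 = ((1 + 3*16)*5)*(1/2420) = ((1 + 48)*5)*(1/2420) = (49*5)*(1/2420) = 245*(1/2420) = 49/484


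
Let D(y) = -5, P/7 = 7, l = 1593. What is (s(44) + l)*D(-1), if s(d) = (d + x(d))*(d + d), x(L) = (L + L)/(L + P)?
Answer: -2579945/93 ≈ -27741.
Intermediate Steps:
P = 49 (P = 7*7 = 49)
x(L) = 2*L/(49 + L) (x(L) = (L + L)/(L + 49) = (2*L)/(49 + L) = 2*L/(49 + L))
s(d) = 2*d*(d + 2*d/(49 + d)) (s(d) = (d + 2*d/(49 + d))*(d + d) = (d + 2*d/(49 + d))*(2*d) = 2*d*(d + 2*d/(49 + d)))
(s(44) + l)*D(-1) = (2*44²*(51 + 44)/(49 + 44) + 1593)*(-5) = (2*1936*95/93 + 1593)*(-5) = (2*1936*(1/93)*95 + 1593)*(-5) = (367840/93 + 1593)*(-5) = (515989/93)*(-5) = -2579945/93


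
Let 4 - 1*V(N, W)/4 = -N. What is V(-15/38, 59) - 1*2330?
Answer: -43996/19 ≈ -2315.6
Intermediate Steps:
V(N, W) = 16 + 4*N (V(N, W) = 16 - (-4)*N = 16 + 4*N)
V(-15/38, 59) - 1*2330 = (16 + 4*(-15/38)) - 1*2330 = (16 + 4*(-15*1/38)) - 2330 = (16 + 4*(-15/38)) - 2330 = (16 - 30/19) - 2330 = 274/19 - 2330 = -43996/19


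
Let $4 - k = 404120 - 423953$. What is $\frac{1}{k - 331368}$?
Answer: $- \frac{1}{311531} \approx -3.21 \cdot 10^{-6}$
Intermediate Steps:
$k = 19837$ ($k = 4 - \left(404120 - 423953\right) = 4 - -19833 = 4 + 19833 = 19837$)
$\frac{1}{k - 331368} = \frac{1}{19837 - 331368} = \frac{1}{-311531} = - \frac{1}{311531}$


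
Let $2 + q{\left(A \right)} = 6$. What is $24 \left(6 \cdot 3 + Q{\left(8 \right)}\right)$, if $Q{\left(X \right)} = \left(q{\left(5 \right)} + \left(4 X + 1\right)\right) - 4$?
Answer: $1224$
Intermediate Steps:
$q{\left(A \right)} = 4$ ($q{\left(A \right)} = -2 + 6 = 4$)
$Q{\left(X \right)} = 1 + 4 X$ ($Q{\left(X \right)} = \left(4 + \left(4 X + 1\right)\right) - 4 = \left(4 + \left(1 + 4 X\right)\right) - 4 = \left(5 + 4 X\right) - 4 = 1 + 4 X$)
$24 \left(6 \cdot 3 + Q{\left(8 \right)}\right) = 24 \left(6 \cdot 3 + \left(1 + 4 \cdot 8\right)\right) = 24 \left(18 + \left(1 + 32\right)\right) = 24 \left(18 + 33\right) = 24 \cdot 51 = 1224$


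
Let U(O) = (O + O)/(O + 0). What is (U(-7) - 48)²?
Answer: 2116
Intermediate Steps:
U(O) = 2 (U(O) = (2*O)/O = 2)
(U(-7) - 48)² = (2 - 48)² = (-46)² = 2116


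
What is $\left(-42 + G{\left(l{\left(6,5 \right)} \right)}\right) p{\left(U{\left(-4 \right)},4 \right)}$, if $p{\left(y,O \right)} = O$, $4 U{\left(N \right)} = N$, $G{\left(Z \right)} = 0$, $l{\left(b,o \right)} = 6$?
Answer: $-168$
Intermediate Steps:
$U{\left(N \right)} = \frac{N}{4}$
$\left(-42 + G{\left(l{\left(6,5 \right)} \right)}\right) p{\left(U{\left(-4 \right)},4 \right)} = \left(-42 + 0\right) 4 = \left(-42\right) 4 = -168$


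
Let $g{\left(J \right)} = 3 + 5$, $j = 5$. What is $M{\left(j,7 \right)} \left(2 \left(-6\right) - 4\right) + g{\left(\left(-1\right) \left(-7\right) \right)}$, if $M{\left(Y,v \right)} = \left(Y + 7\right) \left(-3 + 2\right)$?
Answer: $200$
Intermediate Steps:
$M{\left(Y,v \right)} = -7 - Y$ ($M{\left(Y,v \right)} = \left(7 + Y\right) \left(-1\right) = -7 - Y$)
$g{\left(J \right)} = 8$
$M{\left(j,7 \right)} \left(2 \left(-6\right) - 4\right) + g{\left(\left(-1\right) \left(-7\right) \right)} = \left(-7 - 5\right) \left(2 \left(-6\right) - 4\right) + 8 = \left(-7 - 5\right) \left(-12 - 4\right) + 8 = \left(-12\right) \left(-16\right) + 8 = 192 + 8 = 200$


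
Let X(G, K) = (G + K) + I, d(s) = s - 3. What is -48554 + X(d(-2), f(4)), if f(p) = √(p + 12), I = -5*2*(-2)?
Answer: -48535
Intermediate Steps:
d(s) = -3 + s
I = 20 (I = -10*(-2) = 20)
f(p) = √(12 + p)
X(G, K) = 20 + G + K (X(G, K) = (G + K) + 20 = 20 + G + K)
-48554 + X(d(-2), f(4)) = -48554 + (20 + (-3 - 2) + √(12 + 4)) = -48554 + (20 - 5 + √16) = -48554 + (20 - 5 + 4) = -48554 + 19 = -48535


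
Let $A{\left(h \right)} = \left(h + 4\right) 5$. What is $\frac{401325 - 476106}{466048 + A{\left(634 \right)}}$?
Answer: $- \frac{10683}{67034} \approx -0.15937$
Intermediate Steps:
$A{\left(h \right)} = 20 + 5 h$ ($A{\left(h \right)} = \left(4 + h\right) 5 = 20 + 5 h$)
$\frac{401325 - 476106}{466048 + A{\left(634 \right)}} = \frac{401325 - 476106}{466048 + \left(20 + 5 \cdot 634\right)} = - \frac{74781}{466048 + \left(20 + 3170\right)} = - \frac{74781}{466048 + 3190} = - \frac{74781}{469238} = \left(-74781\right) \frac{1}{469238} = - \frac{10683}{67034}$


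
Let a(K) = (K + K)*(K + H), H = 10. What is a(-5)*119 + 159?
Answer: -5791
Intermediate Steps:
a(K) = 2*K*(10 + K) (a(K) = (K + K)*(K + 10) = (2*K)*(10 + K) = 2*K*(10 + K))
a(-5)*119 + 159 = (2*(-5)*(10 - 5))*119 + 159 = (2*(-5)*5)*119 + 159 = -50*119 + 159 = -5950 + 159 = -5791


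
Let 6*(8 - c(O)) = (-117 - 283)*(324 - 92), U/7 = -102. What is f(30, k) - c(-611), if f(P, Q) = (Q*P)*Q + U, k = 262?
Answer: 6129394/3 ≈ 2.0431e+6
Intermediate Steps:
U = -714 (U = 7*(-102) = -714)
c(O) = 46424/3 (c(O) = 8 - (-117 - 283)*(324 - 92)/6 = 8 - (-200)*232/3 = 8 - ⅙*(-92800) = 8 + 46400/3 = 46424/3)
f(P, Q) = -714 + P*Q² (f(P, Q) = (Q*P)*Q - 714 = (P*Q)*Q - 714 = P*Q² - 714 = -714 + P*Q²)
f(30, k) - c(-611) = (-714 + 30*262²) - 1*46424/3 = (-714 + 30*68644) - 46424/3 = (-714 + 2059320) - 46424/3 = 2058606 - 46424/3 = 6129394/3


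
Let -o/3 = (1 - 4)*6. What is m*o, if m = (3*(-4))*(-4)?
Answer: 2592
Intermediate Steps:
o = 54 (o = -3*(1 - 4)*6 = -(-9)*6 = -3*(-18) = 54)
m = 48 (m = -12*(-4) = 48)
m*o = 48*54 = 2592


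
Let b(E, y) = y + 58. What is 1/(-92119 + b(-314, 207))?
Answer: -1/91854 ≈ -1.0887e-5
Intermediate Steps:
b(E, y) = 58 + y
1/(-92119 + b(-314, 207)) = 1/(-92119 + (58 + 207)) = 1/(-92119 + 265) = 1/(-91854) = -1/91854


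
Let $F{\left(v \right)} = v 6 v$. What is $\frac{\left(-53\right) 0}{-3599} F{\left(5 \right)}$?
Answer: $0$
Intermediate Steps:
$F{\left(v \right)} = 6 v^{2}$ ($F{\left(v \right)} = 6 v v = 6 v^{2}$)
$\frac{\left(-53\right) 0}{-3599} F{\left(5 \right)} = \frac{\left(-53\right) 0}{-3599} \cdot 6 \cdot 5^{2} = 0 \left(- \frac{1}{3599}\right) 6 \cdot 25 = 0 \cdot 150 = 0$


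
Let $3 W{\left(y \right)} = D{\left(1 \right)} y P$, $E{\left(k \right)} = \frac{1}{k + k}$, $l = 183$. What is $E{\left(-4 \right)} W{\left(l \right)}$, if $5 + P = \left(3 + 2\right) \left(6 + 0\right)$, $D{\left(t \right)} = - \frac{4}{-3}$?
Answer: $- \frac{1525}{6} \approx -254.17$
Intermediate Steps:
$D{\left(t \right)} = \frac{4}{3}$ ($D{\left(t \right)} = \left(-4\right) \left(- \frac{1}{3}\right) = \frac{4}{3}$)
$P = 25$ ($P = -5 + \left(3 + 2\right) \left(6 + 0\right) = -5 + 5 \cdot 6 = -5 + 30 = 25$)
$E{\left(k \right)} = \frac{1}{2 k}$
$W{\left(y \right)} = \frac{100 y}{9}$ ($W{\left(y \right)} = \frac{\frac{4 y}{3} \cdot 25}{3} = \frac{\frac{100}{3} y}{3} = \frac{100 y}{9}$)
$E{\left(-4 \right)} W{\left(l \right)} = \frac{1}{2 \left(-4\right)} \frac{100}{9} \cdot 183 = \frac{1}{2} \left(- \frac{1}{4}\right) \frac{6100}{3} = \left(- \frac{1}{8}\right) \frac{6100}{3} = - \frac{1525}{6}$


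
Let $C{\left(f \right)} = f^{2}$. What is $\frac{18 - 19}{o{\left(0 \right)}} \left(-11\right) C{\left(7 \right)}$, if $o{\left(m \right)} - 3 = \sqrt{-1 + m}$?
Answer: $\frac{1617}{10} - \frac{539 i}{10} \approx 161.7 - 53.9 i$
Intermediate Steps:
$o{\left(m \right)} = 3 + \sqrt{-1 + m}$
$\frac{18 - 19}{o{\left(0 \right)}} \left(-11\right) C{\left(7 \right)} = \frac{18 - 19}{3 + \sqrt{-1 + 0}} \left(-11\right) 7^{2} = - \frac{1}{3 + \sqrt{-1}} \left(-11\right) 49 = - \frac{1}{3 + i} \left(-11\right) 49 = - \frac{3 - i}{10} \left(-11\right) 49 = \frac{11 \left(3 - i\right)}{10} \cdot 49 = \frac{539 \left(3 - i\right)}{10}$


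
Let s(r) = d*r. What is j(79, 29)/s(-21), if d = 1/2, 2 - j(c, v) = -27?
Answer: -58/21 ≈ -2.7619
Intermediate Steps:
j(c, v) = 29 (j(c, v) = 2 - 1*(-27) = 2 + 27 = 29)
d = ½ ≈ 0.50000
s(r) = r/2
j(79, 29)/s(-21) = 29/(((½)*(-21))) = 29/(-21/2) = 29*(-2/21) = -58/21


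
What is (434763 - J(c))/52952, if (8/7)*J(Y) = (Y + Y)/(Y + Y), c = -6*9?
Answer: 3478097/423616 ≈ 8.2105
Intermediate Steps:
c = -54
J(Y) = 7/8 (J(Y) = 7*((Y + Y)/(Y + Y))/8 = 7*((2*Y)/((2*Y)))/8 = 7*((2*Y)*(1/(2*Y)))/8 = (7/8)*1 = 7/8)
(434763 - J(c))/52952 = (434763 - 1*7/8)/52952 = (434763 - 7/8)*(1/52952) = (3478097/8)*(1/52952) = 3478097/423616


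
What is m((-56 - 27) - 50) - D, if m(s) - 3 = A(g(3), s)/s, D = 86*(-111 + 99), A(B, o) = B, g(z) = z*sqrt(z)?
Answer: 1035 - 3*sqrt(3)/133 ≈ 1035.0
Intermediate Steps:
g(z) = z**(3/2)
D = -1032 (D = 86*(-12) = -1032)
m(s) = 3 + 3*sqrt(3)/s (m(s) = 3 + 3**(3/2)/s = 3 + (3*sqrt(3))/s = 3 + 3*sqrt(3)/s)
m((-56 - 27) - 50) - D = (3 + 3*sqrt(3)/((-56 - 27) - 50)) - 1*(-1032) = (3 + 3*sqrt(3)/(-83 - 50)) + 1032 = (3 + 3*sqrt(3)/(-133)) + 1032 = (3 + 3*sqrt(3)*(-1/133)) + 1032 = (3 - 3*sqrt(3)/133) + 1032 = 1035 - 3*sqrt(3)/133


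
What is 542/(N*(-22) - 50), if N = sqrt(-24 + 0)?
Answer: -6775/3529 + 5962*I*sqrt(6)/3529 ≈ -1.9198 + 4.1382*I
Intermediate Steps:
N = 2*I*sqrt(6) (N = sqrt(-24) = 2*I*sqrt(6) ≈ 4.899*I)
542/(N*(-22) - 50) = 542/((2*I*sqrt(6))*(-22) - 50) = 542/(-44*I*sqrt(6) - 50) = 542/(-50 - 44*I*sqrt(6))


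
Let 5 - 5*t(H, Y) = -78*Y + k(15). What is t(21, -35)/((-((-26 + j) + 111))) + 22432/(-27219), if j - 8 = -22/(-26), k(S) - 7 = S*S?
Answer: 909490379/166035900 ≈ 5.4777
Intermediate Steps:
k(S) = 7 + S² (k(S) = 7 + S*S = 7 + S²)
t(H, Y) = -227/5 + 78*Y/5 (t(H, Y) = 1 - (-78*Y + (7 + 15²))/5 = 1 - (-78*Y + (7 + 225))/5 = 1 - (-78*Y + 232)/5 = 1 - (232 - 78*Y)/5 = 1 + (-232/5 + 78*Y/5) = -227/5 + 78*Y/5)
j = 115/13 (j = 8 - 22/(-26) = 8 - 22*(-1/26) = 8 + 11/13 = 115/13 ≈ 8.8462)
t(21, -35)/((-((-26 + j) + 111))) + 22432/(-27219) = (-227/5 + (78/5)*(-35))/((-((-26 + 115/13) + 111))) + 22432/(-27219) = (-227/5 - 546)/((-(-223/13 + 111))) + 22432*(-1/27219) = -2957/(5*((-1*1220/13))) - 22432/27219 = -2957/(5*(-1220/13)) - 22432/27219 = -2957/5*(-13/1220) - 22432/27219 = 38441/6100 - 22432/27219 = 909490379/166035900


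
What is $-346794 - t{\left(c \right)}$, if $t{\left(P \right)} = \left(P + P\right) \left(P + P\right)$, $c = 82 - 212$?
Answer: $-414394$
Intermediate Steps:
$c = -130$
$t{\left(P \right)} = 4 P^{2}$ ($t{\left(P \right)} = 2 P 2 P = 4 P^{2}$)
$-346794 - t{\left(c \right)} = -346794 - 4 \left(-130\right)^{2} = -346794 - 4 \cdot 16900 = -346794 - 67600 = -414394$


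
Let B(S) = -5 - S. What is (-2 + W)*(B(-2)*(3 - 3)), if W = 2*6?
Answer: 0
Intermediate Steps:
W = 12
(-2 + W)*(B(-2)*(3 - 3)) = (-2 + 12)*((-5 - 1*(-2))*(3 - 3)) = 10*((-5 + 2)*0) = 10*(-3*0) = 10*0 = 0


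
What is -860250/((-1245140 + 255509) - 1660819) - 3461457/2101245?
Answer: -49112151296/37128298735 ≈ -1.3228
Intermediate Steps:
-860250/((-1245140 + 255509) - 1660819) - 3461457/2101245 = -860250/(-989631 - 1660819) - 3461457*1/2101245 = -860250/(-2650450) - 1153819/700415 = -860250*(-1/2650450) - 1153819/700415 = 17205/53009 - 1153819/700415 = -49112151296/37128298735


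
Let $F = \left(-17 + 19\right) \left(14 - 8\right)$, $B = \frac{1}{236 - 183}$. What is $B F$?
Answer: $\frac{12}{53} \approx 0.22642$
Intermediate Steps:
$B = \frac{1}{53} \approx 0.018868$
$F = 12$ ($F = 2 \cdot 6 = 12$)
$B F = \frac{1}{53} \cdot 12 = \frac{12}{53}$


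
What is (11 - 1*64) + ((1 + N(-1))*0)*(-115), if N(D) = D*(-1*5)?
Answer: -53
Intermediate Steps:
N(D) = -5*D (N(D) = D*(-5) = -5*D)
(11 - 1*64) + ((1 + N(-1))*0)*(-115) = (11 - 1*64) + ((1 - 5*(-1))*0)*(-115) = (11 - 64) + ((1 + 5)*0)*(-115) = -53 + (6*0)*(-115) = -53 + 0*(-115) = -53 + 0 = -53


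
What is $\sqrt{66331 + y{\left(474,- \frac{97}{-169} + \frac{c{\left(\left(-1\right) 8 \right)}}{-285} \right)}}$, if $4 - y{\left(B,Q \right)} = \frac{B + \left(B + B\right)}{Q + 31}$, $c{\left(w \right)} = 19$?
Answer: $\frac{\sqrt{422888032896065}}{79871} \approx 257.47$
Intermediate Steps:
$y{\left(B,Q \right)} = 4 - \frac{3 B}{31 + Q}$ ($y{\left(B,Q \right)} = 4 - \frac{B + \left(B + B\right)}{Q + 31} = 4 - \frac{B + 2 B}{31 + Q} = 4 - \frac{3 B}{31 + Q}$)
$\sqrt{66331 + y{\left(474,- \frac{97}{-169} + \frac{c{\left(\left(-1\right) 8 \right)}}{-285} \right)}} = \sqrt{66331 + \frac{124 - 1422 + 4 \left(- \frac{97}{-169} + \frac{19}{-285}\right)}{31 + \left(- \frac{97}{-169} + \frac{19}{-285}\right)}} = \sqrt{66331 + \frac{124 - 1422 + 4 \left(\left(-97\right) \left(- \frac{1}{169}\right) + 19 \left(- \frac{1}{285}\right)\right)}{31 + \left(\left(-97\right) \left(- \frac{1}{169}\right) + 19 \left(- \frac{1}{285}\right)\right)}} = \sqrt{66331 + \frac{124 - 1422 + 4 \left(\frac{97}{169} - \frac{1}{15}\right)}{31 + \left(\frac{97}{169} - \frac{1}{15}\right)}} = \sqrt{66331 + \frac{124 - 1422 + 4 \cdot \frac{1286}{2535}}{31 + \frac{1286}{2535}}} = \sqrt{66331 + \frac{124 - 1422 + \frac{5144}{2535}}{\frac{79871}{2535}}} = \sqrt{66331 + \frac{2535}{79871} \left(- \frac{3285286}{2535}\right)} = \sqrt{66331 - \frac{3285286}{79871}} = \sqrt{\frac{5294638015}{79871}} = \frac{\sqrt{422888032896065}}{79871}$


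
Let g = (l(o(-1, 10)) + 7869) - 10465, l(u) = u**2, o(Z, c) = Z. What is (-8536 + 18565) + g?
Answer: 7434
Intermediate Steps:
g = -2595 (g = ((-1)**2 + 7869) - 10465 = (1 + 7869) - 10465 = 7870 - 10465 = -2595)
(-8536 + 18565) + g = (-8536 + 18565) - 2595 = 10029 - 2595 = 7434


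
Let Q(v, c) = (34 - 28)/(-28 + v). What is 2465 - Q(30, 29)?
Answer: 2462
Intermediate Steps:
Q(v, c) = 6/(-28 + v)
2465 - Q(30, 29) = 2465 - 6/(-28 + 30) = 2465 - 6/2 = 2465 - 1*3 = 2465 - 3 = 2462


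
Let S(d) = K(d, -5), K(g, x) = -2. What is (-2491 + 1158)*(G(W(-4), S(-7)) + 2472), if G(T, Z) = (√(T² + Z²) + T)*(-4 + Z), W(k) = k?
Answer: -3327168 + 15996*√5 ≈ -3.2914e+6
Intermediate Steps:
S(d) = -2
G(T, Z) = (-4 + Z)*(T + √(T² + Z²)) (G(T, Z) = (T + √(T² + Z²))*(-4 + Z) = (-4 + Z)*(T + √(T² + Z²)))
(-2491 + 1158)*(G(W(-4), S(-7)) + 2472) = (-2491 + 1158)*((-4*(-4) - 4*√((-4)² + (-2)²) - 4*(-2) - 2*√((-4)² + (-2)²)) + 2472) = -1333*((16 - 4*√(16 + 4) + 8 - 2*√(16 + 4)) + 2472) = -1333*((16 - 8*√5 + 8 - 4*√5) + 2472) = -1333*((24 - 12*√5) + 2472) = -1333*(2496 - 12*√5) = -3327168 + 15996*√5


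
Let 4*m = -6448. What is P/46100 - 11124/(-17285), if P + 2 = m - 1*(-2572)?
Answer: 52937543/79683850 ≈ 0.66434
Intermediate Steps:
m = -1612 (m = (1/4)*(-6448) = -1612)
P = 958 (P = -2 + (-1612 - 1*(-2572)) = -2 + (-1612 + 2572) = -2 + 960 = 958)
P/46100 - 11124/(-17285) = 958/46100 - 11124/(-17285) = 958*(1/46100) - 11124*(-1/17285) = 479/23050 + 11124/17285 = 52937543/79683850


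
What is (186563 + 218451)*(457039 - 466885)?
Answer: -3987767844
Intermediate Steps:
(186563 + 218451)*(457039 - 466885) = 405014*(-9846) = -3987767844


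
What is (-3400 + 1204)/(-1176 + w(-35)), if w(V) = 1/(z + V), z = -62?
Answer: 213012/114073 ≈ 1.8673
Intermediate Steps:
w(V) = 1/(-62 + V)
(-3400 + 1204)/(-1176 + w(-35)) = (-3400 + 1204)/(-1176 + 1/(-62 - 35)) = -2196/(-1176 + 1/(-97)) = -2196/(-1176 - 1/97) = -2196/(-114073/97) = -2196*(-97/114073) = 213012/114073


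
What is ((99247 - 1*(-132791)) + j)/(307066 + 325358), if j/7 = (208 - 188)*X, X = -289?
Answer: 95789/316212 ≈ 0.30293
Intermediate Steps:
j = -40460 (j = 7*((208 - 188)*(-289)) = 7*(20*(-289)) = 7*(-5780) = -40460)
((99247 - 1*(-132791)) + j)/(307066 + 325358) = ((99247 - 1*(-132791)) - 40460)/(307066 + 325358) = ((99247 + 132791) - 40460)/632424 = (232038 - 40460)*(1/632424) = 191578*(1/632424) = 95789/316212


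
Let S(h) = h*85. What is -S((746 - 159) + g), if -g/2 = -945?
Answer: -210545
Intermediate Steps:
g = 1890 (g = -2*(-945) = 1890)
S(h) = 85*h
-S((746 - 159) + g) = -85*((746 - 159) + 1890) = -85*(587 + 1890) = -85*2477 = -1*210545 = -210545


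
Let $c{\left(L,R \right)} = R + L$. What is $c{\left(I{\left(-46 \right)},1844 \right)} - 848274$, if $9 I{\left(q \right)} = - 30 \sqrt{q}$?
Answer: $-846430 - \frac{10 i \sqrt{46}}{3} \approx -8.4643 \cdot 10^{5} - 22.608 i$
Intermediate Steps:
$I{\left(q \right)} = - \frac{10 \sqrt{q}}{3}$ ($I{\left(q \right)} = \frac{\left(-30\right) \sqrt{q}}{9} = - \frac{10 \sqrt{q}}{3}$)
$c{\left(L,R \right)} = L + R$
$c{\left(I{\left(-46 \right)},1844 \right)} - 848274 = \left(- \frac{10 \sqrt{-46}}{3} + 1844\right) - 848274 = \left(- \frac{10 i \sqrt{46}}{3} + 1844\right) - 848274 = \left(1844 - \frac{10 i \sqrt{46}}{3}\right) - 848274 = -846430 - \frac{10 i \sqrt{46}}{3}$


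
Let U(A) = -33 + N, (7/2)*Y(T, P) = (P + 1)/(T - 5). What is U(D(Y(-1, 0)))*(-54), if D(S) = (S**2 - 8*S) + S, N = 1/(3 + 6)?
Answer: 1776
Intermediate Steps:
Y(T, P) = 2*(1 + P)/(7*(-5 + T)) (Y(T, P) = 2*((P + 1)/(T - 5))/7 = 2*((1 + P)/(-5 + T))/7 = 2*(1 + P)/(7*(-5 + T)))
N = 1/9 ≈ 0.11111
D(S) = S**2 - 7*S
U(A) = -296/9 (U(A) = -33 + 1/9 = -296/9)
U(D(Y(-1, 0)))*(-54) = -296/9*(-54) = 1776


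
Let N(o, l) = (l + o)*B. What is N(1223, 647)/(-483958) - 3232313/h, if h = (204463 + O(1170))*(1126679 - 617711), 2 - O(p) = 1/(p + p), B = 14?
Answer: -88595516709118335/1636818361842507098 ≈ -0.054127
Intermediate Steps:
O(p) = 2 - 1/(2*p) (O(p) = 2 - 1/(p + p) = 2 - 1/(2*p))
N(o, l) = 14*l + 14*o (N(o, l) = (l + o)*14 = 14*l + 14*o)
h = 6764299223662/65 (h = (204463 + (2 - 1/2/1170))*(1126679 - 617711) = (204463 + (2 - 1/2*1/1170))*508968 = (204463 + (2 - 1/2340))*508968 = (204463 + 4679/2340)*508968 = (478448099/2340)*508968 = 6764299223662/65 ≈ 1.0407e+11)
N(1223, 647)/(-483958) - 3232313/h = (14*647 + 14*1223)/(-483958) - 3232313/6764299223662/65 = (9058 + 17122)*(-1/483958) - 3232313*65/6764299223662 = 26180*(-1/483958) - 210100345/6764299223662 = -13090/241979 - 210100345/6764299223662 = -88595516709118335/1636818361842507098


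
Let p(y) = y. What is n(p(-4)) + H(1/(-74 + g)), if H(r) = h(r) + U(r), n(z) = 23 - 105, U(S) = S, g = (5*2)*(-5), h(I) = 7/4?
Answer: -2488/31 ≈ -80.258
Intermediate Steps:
h(I) = 7/4 (h(I) = 7*(¼) = 7/4)
g = -50 (g = 10*(-5) = -50)
n(z) = -82
H(r) = 7/4 + r
n(p(-4)) + H(1/(-74 + g)) = -82 + (7/4 + 1/(-74 - 50)) = -82 + (7/4 + 1/(-124)) = -82 + (7/4 - 1/124) = -82 + 54/31 = -2488/31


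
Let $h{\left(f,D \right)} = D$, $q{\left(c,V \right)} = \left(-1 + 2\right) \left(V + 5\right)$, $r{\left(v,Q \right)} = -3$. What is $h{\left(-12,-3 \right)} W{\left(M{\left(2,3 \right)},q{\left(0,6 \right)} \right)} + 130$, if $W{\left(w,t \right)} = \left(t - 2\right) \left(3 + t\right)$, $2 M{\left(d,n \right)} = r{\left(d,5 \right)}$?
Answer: $-248$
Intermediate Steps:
$M{\left(d,n \right)} = - \frac{3}{2}$ ($M{\left(d,n \right)} = \frac{1}{2} \left(-3\right) = - \frac{3}{2}$)
$q{\left(c,V \right)} = 5 + V$ ($q{\left(c,V \right)} = 1 \left(5 + V\right) = 5 + V$)
$W{\left(w,t \right)} = \left(-2 + t\right) \left(3 + t\right)$
$h{\left(-12,-3 \right)} W{\left(M{\left(2,3 \right)},q{\left(0,6 \right)} \right)} + 130 = - 3 \left(-6 + \left(5 + 6\right) + \left(5 + 6\right)^{2}\right) + 130 = - 3 \left(-6 + 11 + 11^{2}\right) + 130 = - 3 \left(-6 + 11 + 121\right) + 130 = \left(-3\right) 126 + 130 = -378 + 130 = -248$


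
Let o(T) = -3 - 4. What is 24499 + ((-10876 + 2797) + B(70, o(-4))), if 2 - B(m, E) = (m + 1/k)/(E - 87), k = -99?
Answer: 152830061/9306 ≈ 16423.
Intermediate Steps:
o(T) = -7
B(m, E) = 2 - (-1/99 + m)/(-87 + E) (B(m, E) = 2 - (m + 1/(-99))/(E - 87) = 2 - (m - 1/99)/(-87 + E) = 2 - (-1/99 + m)/(-87 + E))
24499 + ((-10876 + 2797) + B(70, o(-4))) = 24499 + ((-10876 + 2797) + (-17225/99 - 1*70 + 2*(-7))/(-87 - 7)) = 24499 + (-8079 + (-17225/99 - 70 - 14)/(-94)) = 24499 + (-8079 - 1/94*(-25541/99)) = 24499 + (-8079 + 25541/9306) = 24499 - 75157633/9306 = 152830061/9306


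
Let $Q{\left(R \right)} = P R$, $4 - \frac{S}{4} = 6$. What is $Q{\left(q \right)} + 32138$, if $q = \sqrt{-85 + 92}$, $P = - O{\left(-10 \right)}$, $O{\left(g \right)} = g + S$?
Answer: $32138 + 18 \sqrt{7} \approx 32186.0$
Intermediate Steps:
$S = -8$ ($S = 16 - 24 = -8$)
$O{\left(g \right)} = -8 + g$ ($O{\left(g \right)} = g - 8 = -8 + g$)
$P = 18$ ($P = - (-8 - 10) = \left(-1\right) \left(-18\right) = 18$)
$q = \sqrt{7} \approx 2.6458$
$Q{\left(R \right)} = 18 R$
$Q{\left(q \right)} + 32138 = 18 \sqrt{7} + 32138 = 32138 + 18 \sqrt{7}$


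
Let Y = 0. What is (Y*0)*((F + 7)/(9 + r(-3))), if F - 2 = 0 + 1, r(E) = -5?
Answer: 0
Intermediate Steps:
F = 3 (F = 2 + (0 + 1) = 2 + 1 = 3)
(Y*0)*((F + 7)/(9 + r(-3))) = (0*0)*((3 + 7)/(9 - 5)) = 0*(10/4) = 0*(10*(¼)) = 0*(5/2) = 0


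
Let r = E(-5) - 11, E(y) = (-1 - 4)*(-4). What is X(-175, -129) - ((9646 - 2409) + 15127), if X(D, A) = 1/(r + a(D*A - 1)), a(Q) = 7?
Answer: -357823/16 ≈ -22364.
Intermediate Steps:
E(y) = 20 (E(y) = -5*(-4) = 20)
r = 9 (r = 20 - 11 = 9)
X(D, A) = 1/16 (X(D, A) = 1/(9 + 7) = 1/16)
X(-175, -129) - ((9646 - 2409) + 15127) = 1/16 - ((9646 - 2409) + 15127) = 1/16 - (7237 + 15127) = 1/16 - 1*22364 = 1/16 - 22364 = -357823/16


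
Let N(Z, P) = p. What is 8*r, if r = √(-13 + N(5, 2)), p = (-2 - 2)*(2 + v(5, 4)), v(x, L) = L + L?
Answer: 8*I*√53 ≈ 58.241*I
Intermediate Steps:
v(x, L) = 2*L
p = -40 (p = (-2 - 2)*(2 + 2*4) = -4*(2 + 8) = -4*10 = -40)
N(Z, P) = -40
r = I*√53 (r = √(-13 - 40) = √(-53) = I*√53 ≈ 7.2801*I)
8*r = 8*(I*√53) = 8*I*√53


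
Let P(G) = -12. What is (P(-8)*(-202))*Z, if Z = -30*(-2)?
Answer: 145440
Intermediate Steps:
Z = 60
(P(-8)*(-202))*Z = -12*(-202)*60 = 2424*60 = 145440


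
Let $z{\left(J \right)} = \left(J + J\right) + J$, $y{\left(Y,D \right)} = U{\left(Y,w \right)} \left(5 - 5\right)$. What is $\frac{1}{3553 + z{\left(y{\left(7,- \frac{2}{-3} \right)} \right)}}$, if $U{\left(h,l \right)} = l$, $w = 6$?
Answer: $\frac{1}{3553} \approx 0.00028145$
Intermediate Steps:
$y{\left(Y,D \right)} = 0$ ($y{\left(Y,D \right)} = 6 \left(5 - 5\right) = 6 \cdot 0 = 0$)
$z{\left(J \right)} = 3 J$ ($z{\left(J \right)} = 2 J + J = 3 J$)
$\frac{1}{3553 + z{\left(y{\left(7,- \frac{2}{-3} \right)} \right)}} = \frac{1}{3553 + 3 \cdot 0} = \frac{1}{3553 + 0} = \frac{1}{3553}$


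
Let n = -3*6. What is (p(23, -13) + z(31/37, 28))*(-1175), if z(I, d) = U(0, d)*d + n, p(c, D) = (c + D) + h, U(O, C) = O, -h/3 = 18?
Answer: 72850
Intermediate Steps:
h = -54 (h = -3*18 = -54)
n = -18
p(c, D) = -54 + D + c (p(c, D) = (c + D) - 54 = (D + c) - 54 = -54 + D + c)
z(I, d) = -18 (z(I, d) = 0*d - 18 = 0 - 18 = -18)
(p(23, -13) + z(31/37, 28))*(-1175) = ((-54 - 13 + 23) - 18)*(-1175) = (-44 - 18)*(-1175) = -62*(-1175) = 72850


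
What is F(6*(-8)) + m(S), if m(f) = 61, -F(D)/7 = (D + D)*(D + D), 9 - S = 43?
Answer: -64451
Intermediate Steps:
S = -34 (S = 9 - 1*43 = 9 - 43 = -34)
F(D) = -28*D**2 (F(D) = -7*(D + D)*(D + D) = -7*2*D*2*D = -28*D**2)
F(6*(-8)) + m(S) = -28*(6*(-8))**2 + 61 = -28*(-48)**2 + 61 = -28*2304 + 61 = -64512 + 61 = -64451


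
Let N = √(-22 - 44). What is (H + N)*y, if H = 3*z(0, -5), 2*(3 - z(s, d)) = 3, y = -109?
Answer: -981/2 - 109*I*√66 ≈ -490.5 - 885.52*I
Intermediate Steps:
z(s, d) = 3/2 (z(s, d) = 3 - ½*3 = 3 - 3/2 = 3/2)
N = I*√66 (N = √(-66) = I*√66 ≈ 8.124*I)
H = 9/2 (H = 3*(3/2) = 9/2 ≈ 4.5000)
(H + N)*y = (9/2 + I*√66)*(-109) = -981/2 - 109*I*√66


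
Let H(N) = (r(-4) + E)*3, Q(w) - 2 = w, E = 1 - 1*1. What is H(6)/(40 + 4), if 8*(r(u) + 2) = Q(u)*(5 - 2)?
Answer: -3/16 ≈ -0.18750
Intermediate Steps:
E = 0 (E = 1 - 1 = 0)
Q(w) = 2 + w
r(u) = -5/4 + 3*u/8 (r(u) = -2 + ((2 + u)*(5 - 2))/8 = -2 + ((2 + u)*3)/8 = -2 + (6 + 3*u)/8 = -2 + (3/4 + 3*u/8) = -5/4 + 3*u/8)
H(N) = -33/4 (H(N) = ((-5/4 + (3/8)*(-4)) + 0)*3 = ((-5/4 - 3/2) + 0)*3 = (-11/4 + 0)*3 = -11/4*3 = -33/4)
H(6)/(40 + 4) = -33/(4*(40 + 4)) = -33/4/44 = -33/4*1/44 = -3/16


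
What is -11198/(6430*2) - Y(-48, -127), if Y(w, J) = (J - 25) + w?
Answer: 1280401/6430 ≈ 199.13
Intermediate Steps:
Y(w, J) = -25 + J + w (Y(w, J) = (-25 + J) + w = -25 + J + w)
-11198/(6430*2) - Y(-48, -127) = -11198/(6430*2) - (-25 - 127 - 48) = -11198/12860 - 1*(-200) = -11198*1/12860 + 200 = -5599/6430 + 200 = 1280401/6430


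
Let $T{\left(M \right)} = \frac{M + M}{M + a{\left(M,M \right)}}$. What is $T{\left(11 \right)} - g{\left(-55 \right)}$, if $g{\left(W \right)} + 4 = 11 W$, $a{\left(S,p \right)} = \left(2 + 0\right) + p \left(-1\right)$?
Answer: $620$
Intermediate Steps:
$a{\left(S,p \right)} = 2 - p$
$T{\left(M \right)} = M$ ($T{\left(M \right)} = \frac{M + M}{M - \left(-2 + M\right)} = \frac{2 M}{2} = 2 M \frac{1}{2} = M$)
$g{\left(W \right)} = -4 + 11 W$
$T{\left(11 \right)} - g{\left(-55 \right)} = 11 - \left(-4 + 11 \left(-55\right)\right) = 11 - \left(-4 - 605\right) = 11 - -609 = 11 + 609 = 620$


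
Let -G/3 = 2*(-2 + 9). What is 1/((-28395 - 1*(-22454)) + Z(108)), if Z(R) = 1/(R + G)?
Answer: -66/392105 ≈ -0.00016832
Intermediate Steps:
G = -42 (G = -6*(-2 + 9) = -6*7 = -3*14 = -42)
Z(R) = 1/(-42 + R) (Z(R) = 1/(R - 42) = 1/(-42 + R))
1/((-28395 - 1*(-22454)) + Z(108)) = 1/((-28395 - 1*(-22454)) + 1/(-42 + 108)) = 1/((-28395 + 22454) + 1/66) = 1/(-5941 + 1/66) = 1/(-392105/66) = -66/392105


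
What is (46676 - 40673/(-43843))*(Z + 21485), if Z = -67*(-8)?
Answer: 45065019489361/43843 ≈ 1.0279e+9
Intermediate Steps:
Z = 536
(46676 - 40673/(-43843))*(Z + 21485) = (46676 - 40673/(-43843))*(536 + 21485) = (46676 - 40673*(-1/43843))*22021 = (46676 + 40673/43843)*22021 = (2046456541/43843)*22021 = 45065019489361/43843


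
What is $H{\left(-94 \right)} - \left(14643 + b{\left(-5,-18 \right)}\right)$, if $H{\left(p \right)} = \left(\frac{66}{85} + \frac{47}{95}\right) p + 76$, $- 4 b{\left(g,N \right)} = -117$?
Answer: $- \frac{95063703}{6460} \approx -14716.0$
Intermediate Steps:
$b{\left(g,N \right)} = \frac{117}{4}$ ($b{\left(g,N \right)} = \left(- \frac{1}{4}\right) \left(-117\right) = \frac{117}{4}$)
$H{\left(p \right)} = 76 + \frac{2053 p}{1615}$ ($H{\left(p \right)} = \left(66 \cdot \frac{1}{85} + 47 \cdot \frac{1}{95}\right) p + 76 = \left(\frac{66}{85} + \frac{47}{95}\right) p + 76 = \frac{2053 p}{1615} + 76 = 76 + \frac{2053 p}{1615}$)
$H{\left(-94 \right)} - \left(14643 + b{\left(-5,-18 \right)}\right) = \left(76 + \frac{2053}{1615} \left(-94\right)\right) - \left(14643 + \frac{117}{4}\right) = \left(76 - \frac{192982}{1615}\right) - \frac{58689}{4} = - \frac{70242}{1615} - \frac{58689}{4} = - \frac{95063703}{6460}$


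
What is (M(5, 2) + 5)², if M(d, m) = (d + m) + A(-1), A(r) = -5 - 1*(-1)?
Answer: 64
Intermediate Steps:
A(r) = -4 (A(r) = -5 + 1 = -4)
M(d, m) = -4 + d + m (M(d, m) = (d + m) - 4 = -4 + d + m)
(M(5, 2) + 5)² = ((-4 + 5 + 2) + 5)² = (3 + 5)² = 8² = 64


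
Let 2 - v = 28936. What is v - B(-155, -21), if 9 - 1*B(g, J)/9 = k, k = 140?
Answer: -27755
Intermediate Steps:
v = -28934 (v = 2 - 1*28936 = 2 - 28936 = -28934)
B(g, J) = -1179 (B(g, J) = 81 - 9*140 = 81 - 1260 = -1179)
v - B(-155, -21) = -28934 - 1*(-1179) = -28934 + 1179 = -27755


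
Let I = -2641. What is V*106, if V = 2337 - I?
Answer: 527668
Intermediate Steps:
V = 4978 (V = 2337 - 1*(-2641) = 2337 + 2641 = 4978)
V*106 = 4978*106 = 527668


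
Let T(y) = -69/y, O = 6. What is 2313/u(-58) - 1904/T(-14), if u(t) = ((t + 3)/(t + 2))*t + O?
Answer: -42506828/98463 ≈ -431.70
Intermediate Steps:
u(t) = 6 + t*(3 + t)/(2 + t) (u(t) = ((t + 3)/(t + 2))*t + 6 = ((3 + t)/(2 + t))*t + 6 = t*(3 + t)/(2 + t) + 6 = 6 + t*(3 + t)/(2 + t))
2313/u(-58) - 1904/T(-14) = 2313/(((12 + (-58)² + 9*(-58))/(2 - 58))) - 1904/((-69/(-14))) = 2313/(((12 + 3364 - 522)/(-56))) - 1904/((-69*(-1/14))) = 2313/((-1/56*2854)) - 1904/69/14 = 2313/(-1427/28) - 1904*14/69 = 2313*(-28/1427) - 26656/69 = -64764/1427 - 26656/69 = -42506828/98463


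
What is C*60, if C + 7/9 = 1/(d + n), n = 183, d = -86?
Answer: -13400/291 ≈ -46.048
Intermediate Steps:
C = -670/873 (C = -7/9 + 1/(-86 + 183) = -7/9 + 1/97 = -670/873 ≈ -0.76747)
C*60 = -670/873*60 = -13400/291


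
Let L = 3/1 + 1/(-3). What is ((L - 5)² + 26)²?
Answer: 80089/81 ≈ 988.75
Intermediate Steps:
L = 8/3 (L = 3*1 + 1*(-⅓) = 3 - ⅓ = 8/3 ≈ 2.6667)
((L - 5)² + 26)² = ((8/3 - 5)² + 26)² = ((-7/3)² + 26)² = (49/9 + 26)² = (283/9)² = 80089/81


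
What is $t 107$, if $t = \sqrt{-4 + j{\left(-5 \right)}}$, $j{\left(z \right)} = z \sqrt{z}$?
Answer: $107 \sqrt{-4 - 5 i \sqrt{5}} \approx 212.31 - 301.45 i$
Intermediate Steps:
$j{\left(z \right)} = z^{\frac{3}{2}}$
$t = \sqrt{-4 - 5 i \sqrt{5}}$ ($t = \sqrt{-4 + \left(-5\right)^{\frac{3}{2}}} = \sqrt{-4 - 5 i \sqrt{5}} \approx 1.9842 - 2.8173 i$)
$t 107 = \sqrt{-4 - 5 i \sqrt{5}} \cdot 107 = 107 \sqrt{-4 - 5 i \sqrt{5}}$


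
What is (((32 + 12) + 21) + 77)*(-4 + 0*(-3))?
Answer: -568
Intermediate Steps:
(((32 + 12) + 21) + 77)*(-4 + 0*(-3)) = ((44 + 21) + 77)*(-4 + 0) = (65 + 77)*(-4) = 142*(-4) = -568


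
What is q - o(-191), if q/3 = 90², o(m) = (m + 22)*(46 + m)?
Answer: -205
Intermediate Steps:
o(m) = (22 + m)*(46 + m)
q = 24300 (q = 3*90² = 3*8100 = 24300)
q - o(-191) = 24300 - (1012 + (-191)² + 68*(-191)) = 24300 - (1012 + 36481 - 12988) = 24300 - 1*24505 = 24300 - 24505 = -205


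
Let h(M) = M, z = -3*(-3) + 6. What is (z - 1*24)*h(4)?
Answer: -36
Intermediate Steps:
z = 15 (z = 9 + 6 = 15)
(z - 1*24)*h(4) = (15 - 1*24)*4 = (15 - 24)*4 = -9*4 = -36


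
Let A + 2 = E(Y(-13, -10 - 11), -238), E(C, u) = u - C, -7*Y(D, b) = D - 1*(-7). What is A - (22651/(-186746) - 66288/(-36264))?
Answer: -9777856997/40310458 ≈ -242.56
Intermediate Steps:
Y(D, b) = -1 - D/7 (Y(D, b) = -(D - 1*(-7))/7 = -(D + 7)/7 = -(7 + D)/7 = -1 - D/7)
A = -1686/7 (A = -2 + (-238 - (-1 - ⅐*(-13))) = -2 + (-238 - (-1 + 13/7)) = -2 + (-238 - 1*6/7) = -2 + (-238 - 6/7) = -2 - 1672/7 = -1686/7 ≈ -240.86)
A - (22651/(-186746) - 66288/(-36264)) = -1686/7 - (22651/(-186746) - 66288/(-36264)) = -1686/7 - (22651*(-1/186746) - 66288*(-1/36264)) = -1686/7 - (-22651/186746 + 2762/1511) = -1686/7 - 1*481566791/282173206 = -1686/7 - 481566791/282173206 = -9777856997/40310458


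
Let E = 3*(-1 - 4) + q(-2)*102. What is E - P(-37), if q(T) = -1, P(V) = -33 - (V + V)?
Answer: -158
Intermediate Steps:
P(V) = -33 - 2*V
E = -117 (E = 3*(-1 - 4) - 1*102 = 3*(-5) - 102 = -15 - 102 = -117)
E - P(-37) = -117 - (-33 - 2*(-37)) = -117 - (-33 + 74) = -117 - 1*41 = -117 - 41 = -158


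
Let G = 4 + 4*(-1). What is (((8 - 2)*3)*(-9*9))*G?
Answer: 0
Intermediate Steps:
G = 0 (G = 4 - 4 = 0)
(((8 - 2)*3)*(-9*9))*G = (((8 - 2)*3)*(-9*9))*0 = ((6*3)*(-81))*0 = (18*(-81))*0 = -1458*0 = 0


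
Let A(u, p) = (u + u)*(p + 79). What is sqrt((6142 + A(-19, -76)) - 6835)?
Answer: I*sqrt(807) ≈ 28.408*I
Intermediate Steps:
A(u, p) = 2*u*(79 + p) (A(u, p) = (2*u)*(79 + p) = 2*u*(79 + p))
sqrt((6142 + A(-19, -76)) - 6835) = sqrt((6142 + 2*(-19)*(79 - 76)) - 6835) = sqrt((6142 + 2*(-19)*3) - 6835) = sqrt((6142 - 114) - 6835) = sqrt(6028 - 6835) = sqrt(-807) = I*sqrt(807)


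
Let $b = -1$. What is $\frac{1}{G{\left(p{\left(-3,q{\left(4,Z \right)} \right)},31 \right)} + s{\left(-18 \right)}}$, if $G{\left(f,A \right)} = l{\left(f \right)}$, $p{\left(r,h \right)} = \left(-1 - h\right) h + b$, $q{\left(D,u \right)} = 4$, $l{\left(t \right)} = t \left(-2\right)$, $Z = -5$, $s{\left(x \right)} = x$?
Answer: $\frac{1}{24} \approx 0.041667$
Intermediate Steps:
$l{\left(t \right)} = - 2 t$
$p{\left(r,h \right)} = -1 + h \left(-1 - h\right)$ ($p{\left(r,h \right)} = \left(-1 - h\right) h - 1 = h \left(-1 - h\right) - 1 = -1 + h \left(-1 - h\right)$)
$G{\left(f,A \right)} = - 2 f$
$\frac{1}{G{\left(p{\left(-3,q{\left(4,Z \right)} \right)},31 \right)} + s{\left(-18 \right)}} = \frac{1}{- 2 \left(-1 - 4 - 4^{2}\right) - 18} = \frac{1}{- 2 \left(-1 - 4 - 16\right) - 18} = \frac{1}{\left(-2\right) \left(-21\right) - 18} = \frac{1}{42 - 18} = \frac{1}{24}$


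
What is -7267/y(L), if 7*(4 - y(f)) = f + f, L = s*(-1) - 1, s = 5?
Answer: -50869/40 ≈ -1271.7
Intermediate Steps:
L = -6 (L = 5*(-1) - 1 = -5 - 1 = -6)
y(f) = 4 - 2*f/7 (y(f) = 4 - (f + f)/7 = 4 - 2*f/7)
-7267/y(L) = -7267/(4 - 2/7*(-6)) = -7267/(4 + 12/7) = -7267/40/7 = -7267*7/40 = -50869/40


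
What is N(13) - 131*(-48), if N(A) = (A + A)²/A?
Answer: 6340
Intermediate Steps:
N(A) = 4*A (N(A) = (2*A)²/A = (4*A²)/A = 4*A)
N(13) - 131*(-48) = 4*13 - 131*(-48) = 52 + 6288 = 6340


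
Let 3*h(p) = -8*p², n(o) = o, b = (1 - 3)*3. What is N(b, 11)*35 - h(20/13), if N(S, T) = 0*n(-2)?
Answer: 3200/507 ≈ 6.3116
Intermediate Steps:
b = -6 (b = -2*3 = -6)
N(S, T) = 0 (N(S, T) = 0*(-2) = 0)
h(p) = -8*p²/3 (h(p) = (-8*p²)/3 = -8*p²/3)
N(b, 11)*35 - h(20/13) = 0*35 - (-8)*(20/13)²/3 = 0 - (-8)*(20*(1/13))²/3 = 0 - (-8)*(20/13)²/3 = 0 - (-8)*400/(3*169) = 0 - 1*(-3200/507) = 0 + 3200/507 = 3200/507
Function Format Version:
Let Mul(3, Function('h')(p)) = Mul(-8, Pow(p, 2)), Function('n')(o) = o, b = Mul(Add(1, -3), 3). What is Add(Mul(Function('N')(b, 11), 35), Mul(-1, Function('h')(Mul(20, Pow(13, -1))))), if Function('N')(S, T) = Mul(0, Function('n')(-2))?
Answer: Rational(3200, 507) ≈ 6.3116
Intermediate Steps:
b = -6 (b = Mul(-2, 3) = -6)
Function('N')(S, T) = 0 (Function('N')(S, T) = Mul(0, -2) = 0)
Function('h')(p) = Mul(Rational(-8, 3), Pow(p, 2)) (Function('h')(p) = Mul(Rational(1, 3), Mul(-8, Pow(p, 2))) = Mul(Rational(-8, 3), Pow(p, 2)))
Add(Mul(Function('N')(b, 11), 35), Mul(-1, Function('h')(Mul(20, Pow(13, -1))))) = Add(Mul(0, 35), Mul(-1, Mul(Rational(-8, 3), Pow(Mul(20, Pow(13, -1)), 2)))) = Add(0, Mul(-1, Mul(Rational(-8, 3), Pow(Mul(20, Rational(1, 13)), 2)))) = Add(0, Mul(-1, Mul(Rational(-8, 3), Pow(Rational(20, 13), 2)))) = Add(0, Mul(-1, Mul(Rational(-8, 3), Rational(400, 169)))) = Add(0, Mul(-1, Rational(-3200, 507))) = Add(0, Rational(3200, 507)) = Rational(3200, 507)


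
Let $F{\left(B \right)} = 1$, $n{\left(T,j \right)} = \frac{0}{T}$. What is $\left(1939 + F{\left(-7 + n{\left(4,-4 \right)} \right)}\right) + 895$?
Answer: $2835$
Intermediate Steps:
$n{\left(T,j \right)} = 0$
$\left(1939 + F{\left(-7 + n{\left(4,-4 \right)} \right)}\right) + 895 = \left(1939 + 1\right) + 895 = 1940 + 895 = 2835$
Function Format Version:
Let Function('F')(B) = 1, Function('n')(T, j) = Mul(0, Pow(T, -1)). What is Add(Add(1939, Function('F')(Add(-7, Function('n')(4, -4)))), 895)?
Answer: 2835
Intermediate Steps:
Function('n')(T, j) = 0
Add(Add(1939, Function('F')(Add(-7, Function('n')(4, -4)))), 895) = Add(Add(1939, 1), 895) = Add(1940, 895) = 2835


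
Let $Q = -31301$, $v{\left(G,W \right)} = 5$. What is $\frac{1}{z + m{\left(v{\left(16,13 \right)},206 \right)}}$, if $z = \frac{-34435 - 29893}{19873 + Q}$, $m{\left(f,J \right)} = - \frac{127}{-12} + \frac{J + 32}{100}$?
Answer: $\frac{857100}{15935473} \approx 0.053786$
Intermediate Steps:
$m{\left(f,J \right)} = \frac{3271}{300} + \frac{J}{100}$ ($m{\left(f,J \right)} = \left(-127\right) \left(- \frac{1}{12}\right) + \left(32 + J\right) \frac{1}{100} = \frac{127}{12} + \left(\frac{8}{25} + \frac{J}{100}\right) = \frac{3271}{300} + \frac{J}{100}$)
$z = \frac{16082}{2857}$ ($z = \frac{-34435 - 29893}{19873 - 31301} = - \frac{64328}{-11428} = \left(-64328\right) \left(- \frac{1}{11428}\right) = \frac{16082}{2857} \approx 5.629$)
$\frac{1}{z + m{\left(v{\left(16,13 \right)},206 \right)}} = \frac{1}{\frac{16082}{2857} + \left(\frac{3271}{300} + \frac{1}{100} \cdot 206\right)} = \frac{1}{\frac{16082}{2857} + \left(\frac{3271}{300} + \frac{103}{50}\right)} = \frac{1}{\frac{16082}{2857} + \frac{3889}{300}} = \frac{1}{\frac{15935473}{857100}} = \frac{857100}{15935473}$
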